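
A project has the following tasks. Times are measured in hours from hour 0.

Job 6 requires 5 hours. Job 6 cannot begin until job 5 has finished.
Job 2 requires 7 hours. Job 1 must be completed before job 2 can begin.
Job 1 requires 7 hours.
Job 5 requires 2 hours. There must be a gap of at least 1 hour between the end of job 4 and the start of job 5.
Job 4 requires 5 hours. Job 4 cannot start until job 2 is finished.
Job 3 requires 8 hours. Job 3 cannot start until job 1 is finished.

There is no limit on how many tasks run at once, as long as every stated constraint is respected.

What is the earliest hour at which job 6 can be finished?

27

Nothing blocks job 1, so it runs from hour 0 to hour 7.
Job 2 cannot begin until job 1 (finishes hour 7). It runs from hour 7 to 7 + 7 = hour 14.
Job 4 waits on job 2 (finishes hour 14), so it starts at hour 14 and finishes at 14 + 5 = hour 19.
Job 5 waits on job 4 (finishes hour 19, plus 1-hour gap → hour 20), so it starts at hour 20 and finishes at 20 + 2 = hour 22.
Job 6 waits on job 5 (finishes hour 22), so it starts at hour 22 and finishes at 22 + 5 = hour 27.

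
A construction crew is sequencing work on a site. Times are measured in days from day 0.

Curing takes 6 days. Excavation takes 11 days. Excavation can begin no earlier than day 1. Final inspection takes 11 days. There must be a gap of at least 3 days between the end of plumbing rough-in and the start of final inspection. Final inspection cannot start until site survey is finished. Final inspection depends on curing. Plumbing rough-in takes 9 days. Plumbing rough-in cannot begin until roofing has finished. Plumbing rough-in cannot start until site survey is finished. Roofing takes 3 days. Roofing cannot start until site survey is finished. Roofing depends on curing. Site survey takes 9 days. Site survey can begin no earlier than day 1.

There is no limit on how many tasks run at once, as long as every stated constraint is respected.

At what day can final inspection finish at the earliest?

36

Curing has no prerequisites, so it starts at day 0 and finishes at day 6.
Site survey waits on its own release at day 1, so it starts at day 1 and finishes at 1 + 9 = day 10.
Roofing needs all of site survey (finishes day 10); curing (finishes day 6). That puts its earliest start at day 10; it finishes at 10 + 3 = day 13.
For plumbing rough-in: roofing (finishes day 13); site survey (finishes day 10). Taking the maximum gives a start of day 13, and it finishes at 13 + 9 = day 22.
Final inspection cannot start until plumbing rough-in (finishes day 22, plus 3-day gap → day 25); site survey (finishes day 10); curing (finishes day 6). The controlling bound is day 25, so final inspection finishes at 25 + 11 = day 36.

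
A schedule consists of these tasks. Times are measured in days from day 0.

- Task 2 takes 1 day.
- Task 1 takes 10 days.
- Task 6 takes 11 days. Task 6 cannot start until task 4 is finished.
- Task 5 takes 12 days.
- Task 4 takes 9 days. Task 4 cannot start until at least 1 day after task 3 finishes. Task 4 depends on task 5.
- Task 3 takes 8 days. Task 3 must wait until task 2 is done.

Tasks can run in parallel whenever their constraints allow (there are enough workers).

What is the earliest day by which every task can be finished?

32

Task 5 can start immediately at day 0; it finishes at day 12.
Task 2 has no prerequisites, so it starts at day 0 and finishes at day 1.
Task 3 waits on task 2 (finishes day 1), so it starts at day 1 and finishes at 1 + 8 = day 9.
Task 4 needs all of task 3 (finishes day 9, plus 1-day gap → day 10); task 5 (finishes day 12). That puts its earliest start at day 12; it finishes at 12 + 9 = day 21.
Task 6 waits on task 4 (finishes day 21), so it starts at day 21 and finishes at 21 + 11 = day 32.
Nothing blocks task 1, so it runs from day 0 to day 10.
All tasks are finished once the last one completes. Finish times: Task 1 at 10, Task 2 at 1, Task 3 at 9, Task 4 at 21, Task 5 at 12, Task 6 at 32. The latest is day 32.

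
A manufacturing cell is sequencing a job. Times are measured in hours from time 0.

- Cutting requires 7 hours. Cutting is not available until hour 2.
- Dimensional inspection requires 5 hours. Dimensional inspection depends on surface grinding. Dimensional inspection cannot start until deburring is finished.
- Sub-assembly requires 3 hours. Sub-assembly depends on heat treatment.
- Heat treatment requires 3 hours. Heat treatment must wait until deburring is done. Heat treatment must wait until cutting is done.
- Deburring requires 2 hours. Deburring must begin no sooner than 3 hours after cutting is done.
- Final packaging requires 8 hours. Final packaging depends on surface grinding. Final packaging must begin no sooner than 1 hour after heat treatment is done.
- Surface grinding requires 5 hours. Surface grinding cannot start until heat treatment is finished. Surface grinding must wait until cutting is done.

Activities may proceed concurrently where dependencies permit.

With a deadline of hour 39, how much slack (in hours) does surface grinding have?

9

After its own release at hour 2, cutting can start at hour 2 and finishes at hour 9.
After cutting (finishes hour 9, plus 3-hour gap → hour 12), deburring can start at hour 12 and finishes at hour 14.
Heat treatment has to wait for deburring (finishes hour 14); cutting (finishes hour 9). The latest of these is hour 14, so heat treatment runs hour 14 to 14 + 3 = hour 17.
Surface grinding needs all of heat treatment (finishes hour 17); cutting (finishes hour 9). That puts its earliest start at hour 17; it finishes at 17 + 5 = hour 22.

Working backward from the deadline:
To finish by hour 39, dimensional inspection (duration 5) must start no later than hour 34.
Final packaging must finish by hour 39; it takes 8 hours, so it must start by 39 − 8 = hour 31.
Surface grinding feeds dimensional inspection (must start by hour 34); final packaging (must start by hour 31). Taking the minimum, surface grinding must finish by hour 31 and start by 31 − 5 = hour 26.
So surface grinding can start as early as hour 17 and as late as hour 26, giving 26 − 17 = 9 hours of slack.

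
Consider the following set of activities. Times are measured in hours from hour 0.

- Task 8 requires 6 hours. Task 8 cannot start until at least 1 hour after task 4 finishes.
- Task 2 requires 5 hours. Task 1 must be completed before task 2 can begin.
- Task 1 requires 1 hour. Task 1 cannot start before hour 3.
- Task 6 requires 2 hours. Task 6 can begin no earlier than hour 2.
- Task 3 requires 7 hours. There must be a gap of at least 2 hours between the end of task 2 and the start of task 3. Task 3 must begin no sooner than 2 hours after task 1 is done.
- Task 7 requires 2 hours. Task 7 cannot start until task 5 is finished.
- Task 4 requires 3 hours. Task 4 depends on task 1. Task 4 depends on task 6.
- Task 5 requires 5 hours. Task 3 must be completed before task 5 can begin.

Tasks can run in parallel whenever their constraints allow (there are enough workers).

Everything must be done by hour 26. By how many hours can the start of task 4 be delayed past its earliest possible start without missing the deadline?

12

Task 6 waits on its own release at hour 2, so it starts at hour 2 and finishes at 2 + 2 = hour 4.
After its own release at hour 3, task 1 can start at hour 3 and finishes at hour 4.
Task 4 has to wait for task 1 (finishes hour 4); task 6 (finishes hour 4). The latest of these is hour 4, so task 4 runs hour 4 to 4 + 3 = hour 7.

Working backward from the deadline:
To finish by hour 26, task 8 (duration 6) must start no later than hour 20.
Since task 8 (must start by hour 20, minus 1-hour gap → hour 19) depends on it, task 4 must finish by hour 19. Backing off its 3-hour duration gives a latest start of hour 16.
So task 4 can start as early as hour 4 and as late as hour 16, giving 16 − 4 = 12 hours of slack.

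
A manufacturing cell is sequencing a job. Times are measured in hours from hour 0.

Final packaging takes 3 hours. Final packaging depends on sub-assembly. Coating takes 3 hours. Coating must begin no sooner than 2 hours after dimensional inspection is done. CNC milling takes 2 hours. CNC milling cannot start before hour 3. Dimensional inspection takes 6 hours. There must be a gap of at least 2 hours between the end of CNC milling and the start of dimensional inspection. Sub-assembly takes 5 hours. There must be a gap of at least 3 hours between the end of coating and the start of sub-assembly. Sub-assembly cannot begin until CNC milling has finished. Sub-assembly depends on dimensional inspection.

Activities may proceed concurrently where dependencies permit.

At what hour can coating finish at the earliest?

CNC milling waits on its own release at hour 3, so it starts at hour 3 and finishes at 3 + 2 = hour 5.
Dimensional inspection cannot begin until CNC milling (finishes hour 5, plus 2-hour gap → hour 7). It runs from hour 7 to 7 + 6 = hour 13.
After dimensional inspection (finishes hour 13, plus 2-hour gap → hour 15), coating can start at hour 15 and finishes at hour 18.

18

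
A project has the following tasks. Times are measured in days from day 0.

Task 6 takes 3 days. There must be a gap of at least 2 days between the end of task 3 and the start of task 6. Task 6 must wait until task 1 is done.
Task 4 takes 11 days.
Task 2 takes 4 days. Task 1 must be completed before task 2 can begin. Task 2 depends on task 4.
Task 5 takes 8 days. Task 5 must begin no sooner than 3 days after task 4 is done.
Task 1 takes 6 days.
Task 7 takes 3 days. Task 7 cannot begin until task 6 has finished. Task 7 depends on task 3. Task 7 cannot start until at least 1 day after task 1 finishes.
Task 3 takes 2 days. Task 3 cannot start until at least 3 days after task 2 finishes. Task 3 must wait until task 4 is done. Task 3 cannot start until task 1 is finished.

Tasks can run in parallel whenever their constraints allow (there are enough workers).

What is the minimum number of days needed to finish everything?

28

Task 4 has no prerequisites, so it starts at day 0 and finishes at day 11.
Task 5 cannot begin until task 4 (finishes day 11, plus 3-day gap → day 14). It runs from day 14 to 14 + 8 = day 22.
Nothing blocks task 1, so it runs from day 0 to day 6.
Task 2 cannot start until task 1 (finishes day 6); task 4 (finishes day 11). The controlling bound is day 11, so task 2 finishes at 11 + 4 = day 15.
Task 3 needs all of task 2 (finishes day 15, plus 3-day gap → day 18); task 4 (finishes day 11); task 1 (finishes day 6). That puts its earliest start at day 18; it finishes at 18 + 2 = day 20.
For task 6: task 3 (finishes day 20, plus 2-day gap → day 22); task 1 (finishes day 6). Taking the maximum gives a start of day 22, and it finishes at 22 + 3 = day 25.
Task 7 needs all of task 6 (finishes day 25); task 3 (finishes day 20); task 1 (finishes day 6, plus 1-day gap → day 7). That puts its earliest start at day 25; it finishes at 25 + 3 = day 28.
All tasks are finished once the last one completes. Finish times: Task 1 at 6, Task 2 at 15, Task 3 at 20, Task 4 at 11, Task 5 at 22, Task 6 at 25, Task 7 at 28. The latest is day 28.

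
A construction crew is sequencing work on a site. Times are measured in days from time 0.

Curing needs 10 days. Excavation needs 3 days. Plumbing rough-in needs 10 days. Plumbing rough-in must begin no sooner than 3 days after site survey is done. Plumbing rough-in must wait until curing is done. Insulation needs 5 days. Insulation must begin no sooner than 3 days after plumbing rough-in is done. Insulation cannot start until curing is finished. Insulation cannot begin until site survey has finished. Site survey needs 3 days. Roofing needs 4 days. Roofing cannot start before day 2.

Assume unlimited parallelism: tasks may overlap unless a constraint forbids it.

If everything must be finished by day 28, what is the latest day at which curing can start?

0

Insulation has no dependents, so it just needs to finish by day 28. Starting by 28 − 5 = day 23 achieves that.
Plumbing rough-in has to be done before insulation (must start by day 23, minus 3-day gap → day 20). That means finishing by day 20, i.e. starting by 20 − 10 = day 10.
For curing: plumbing rough-in (must start by day 10); insulation (must start by day 23). The most restrictive is day 10; with a 10-day duration, curing must start by day 0.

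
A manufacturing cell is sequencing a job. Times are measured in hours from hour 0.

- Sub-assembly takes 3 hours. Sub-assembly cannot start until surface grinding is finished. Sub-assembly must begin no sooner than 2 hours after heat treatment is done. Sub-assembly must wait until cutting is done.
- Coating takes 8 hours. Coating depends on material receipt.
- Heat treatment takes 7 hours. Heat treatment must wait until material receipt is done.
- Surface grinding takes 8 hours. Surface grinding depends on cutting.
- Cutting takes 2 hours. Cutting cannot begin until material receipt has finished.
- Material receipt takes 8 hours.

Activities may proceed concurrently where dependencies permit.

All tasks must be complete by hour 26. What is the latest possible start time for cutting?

To finish by hour 26, sub-assembly (duration 3) must start no later than hour 23.
Surface grinding feeds into sub-assembly (must start by hour 23); so surface grinding must finish by hour 23 and therefore start by hour 15.
For cutting: surface grinding (must start by hour 15); sub-assembly (must start by hour 23). The most restrictive is hour 15; with a 2-hour duration, cutting must start by hour 13.

13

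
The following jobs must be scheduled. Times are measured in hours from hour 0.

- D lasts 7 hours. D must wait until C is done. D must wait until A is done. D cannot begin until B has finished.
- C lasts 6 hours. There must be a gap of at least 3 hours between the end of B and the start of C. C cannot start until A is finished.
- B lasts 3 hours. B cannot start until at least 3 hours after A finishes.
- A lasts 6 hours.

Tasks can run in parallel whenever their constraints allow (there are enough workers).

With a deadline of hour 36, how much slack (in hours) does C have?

8

Nothing blocks A, so it runs from hour 0 to hour 6.
B cannot begin until A (finishes hour 6, plus 3-hour gap → hour 9). It runs from hour 9 to 9 + 3 = hour 12.
C has to wait for B (finishes hour 12, plus 3-hour gap → hour 15); A (finishes hour 6). The latest of these is hour 15, so C runs hour 15 to 15 + 6 = hour 21.

Working backward from the deadline:
Nothing follows D; the deadline of hour 36 is its only limit. It must start by 36 − 7 = hour 29.
C has to be done before D (must start by hour 29). That means finishing by hour 29, i.e. starting by 29 − 6 = hour 23.
So C can start as early as hour 15 and as late as hour 23, giving 23 − 15 = 8 hours of slack.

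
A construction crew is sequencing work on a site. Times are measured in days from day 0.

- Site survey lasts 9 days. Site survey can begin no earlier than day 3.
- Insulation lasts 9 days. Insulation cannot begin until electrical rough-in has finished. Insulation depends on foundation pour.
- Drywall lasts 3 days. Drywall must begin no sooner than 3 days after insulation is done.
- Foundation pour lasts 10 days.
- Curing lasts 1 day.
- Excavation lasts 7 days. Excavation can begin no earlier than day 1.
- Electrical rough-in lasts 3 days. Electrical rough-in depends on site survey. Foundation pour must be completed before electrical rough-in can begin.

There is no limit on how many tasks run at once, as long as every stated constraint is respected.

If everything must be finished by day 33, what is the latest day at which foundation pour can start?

5

Drywall must finish by day 33; it takes 3 days, so it must start by 33 − 3 = day 30.
Insulation must finish before drywall (must start by day 30, minus 3-day gap → day 27). With a 9-day duration, insulation must start by 27 − 9 = day 18.
Electrical rough-in must finish before insulation (must start by day 18). With a 3-day duration, electrical rough-in must start by 18 − 3 = day 15.
Foundation pour must finish in time for electrical rough-in (must start by day 15); insulation (must start by day 18). The tightest is day 15, so foundation pour must start by 15 − 10 = day 5.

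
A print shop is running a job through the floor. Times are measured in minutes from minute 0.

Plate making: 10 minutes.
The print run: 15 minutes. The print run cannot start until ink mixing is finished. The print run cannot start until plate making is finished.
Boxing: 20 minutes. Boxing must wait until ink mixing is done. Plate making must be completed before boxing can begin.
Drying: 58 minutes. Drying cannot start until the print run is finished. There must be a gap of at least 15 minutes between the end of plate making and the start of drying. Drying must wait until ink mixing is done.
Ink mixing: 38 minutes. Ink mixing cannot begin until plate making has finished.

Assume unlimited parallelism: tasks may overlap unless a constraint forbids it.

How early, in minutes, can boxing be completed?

68

Plate making has no prerequisites, so it starts at minute 0 and finishes at minute 10.
Ink mixing waits on plate making (finishes minute 10), so it starts at minute 10 and finishes at 10 + 38 = minute 48.
For boxing: ink mixing (finishes minute 48); plate making (finishes minute 10). Taking the maximum gives a start of minute 48, and it finishes at 48 + 20 = minute 68.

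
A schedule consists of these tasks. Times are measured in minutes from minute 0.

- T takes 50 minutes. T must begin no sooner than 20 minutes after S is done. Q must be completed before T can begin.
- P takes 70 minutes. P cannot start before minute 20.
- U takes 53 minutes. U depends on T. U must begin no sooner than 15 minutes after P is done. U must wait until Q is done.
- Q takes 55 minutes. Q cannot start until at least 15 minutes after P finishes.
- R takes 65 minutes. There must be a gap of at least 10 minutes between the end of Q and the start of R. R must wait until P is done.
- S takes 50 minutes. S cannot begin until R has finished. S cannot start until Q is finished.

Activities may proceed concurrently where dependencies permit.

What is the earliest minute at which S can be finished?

285

P cannot begin until its own release at minute 20. It runs from minute 20 to 20 + 70 = minute 90.
Q cannot begin until P (finishes minute 90, plus 15-minute gap → minute 105). It runs from minute 105 to 105 + 55 = minute 160.
R needs all of Q (finishes minute 160, plus 10-minute gap → minute 170); P (finishes minute 90). That puts its earliest start at minute 170; it finishes at 170 + 65 = minute 235.
S has to wait for R (finishes minute 235); Q (finishes minute 160). The latest of these is minute 235, so S runs minute 235 to 235 + 50 = minute 285.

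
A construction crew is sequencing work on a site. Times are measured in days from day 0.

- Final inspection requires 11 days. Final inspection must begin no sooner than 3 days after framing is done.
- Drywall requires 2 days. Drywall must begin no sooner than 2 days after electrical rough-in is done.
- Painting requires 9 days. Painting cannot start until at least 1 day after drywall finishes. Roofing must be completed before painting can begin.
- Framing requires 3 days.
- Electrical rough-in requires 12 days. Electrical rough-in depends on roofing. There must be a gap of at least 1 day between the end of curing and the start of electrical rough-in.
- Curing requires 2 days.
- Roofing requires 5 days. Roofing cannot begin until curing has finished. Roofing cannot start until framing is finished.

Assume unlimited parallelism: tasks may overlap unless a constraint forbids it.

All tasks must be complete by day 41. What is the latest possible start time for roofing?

10

Painting has no dependents, so it just needs to finish by day 41. Starting by 41 − 9 = day 32 achieves that.
Drywall feeds into painting (must start by day 32, minus 1-day gap → day 31); so drywall must finish by day 31 and therefore start by day 29.
Electrical rough-in feeds into drywall (must start by day 29, minus 2-day gap → day 27); so electrical rough-in must finish by day 27 and therefore start by day 15.
For roofing: electrical rough-in (must start by day 15); painting (must start by day 32). The most restrictive is day 15; with a 5-day duration, roofing must start by day 10.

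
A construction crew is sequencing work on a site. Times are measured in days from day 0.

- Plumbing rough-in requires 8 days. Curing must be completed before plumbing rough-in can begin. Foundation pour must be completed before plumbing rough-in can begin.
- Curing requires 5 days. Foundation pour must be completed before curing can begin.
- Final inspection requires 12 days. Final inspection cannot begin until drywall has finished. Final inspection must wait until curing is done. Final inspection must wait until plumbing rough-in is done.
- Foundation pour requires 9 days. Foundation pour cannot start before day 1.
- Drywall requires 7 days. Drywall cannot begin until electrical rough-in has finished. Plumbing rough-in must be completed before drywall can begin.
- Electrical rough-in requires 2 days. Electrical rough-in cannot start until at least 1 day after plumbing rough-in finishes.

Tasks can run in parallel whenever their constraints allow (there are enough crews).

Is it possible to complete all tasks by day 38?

Foundation pour waits on its own release at day 1, so it starts at day 1 and finishes at 1 + 9 = day 10.
Curing waits on foundation pour (finishes day 10), so it starts at day 10 and finishes at 10 + 5 = day 15.
Plumbing rough-in needs all of curing (finishes day 15); foundation pour (finishes day 10). That puts its earliest start at day 15; it finishes at 15 + 8 = day 23.
After plumbing rough-in (finishes day 23, plus 1-day gap → day 24), electrical rough-in can start at day 24 and finishes at day 26.
Drywall has to wait for electrical rough-in (finishes day 26); plumbing rough-in (finishes day 23). The latest of these is day 26, so drywall runs day 26 to 26 + 7 = day 33.
For final inspection: drywall (finishes day 33); curing (finishes day 15); plumbing rough-in (finishes day 23). Taking the maximum gives a start of day 33, and it finishes at 33 + 12 = day 45.
The earliest everything can be done is day 45, which is after the deadline of 38, so it is not possible.

No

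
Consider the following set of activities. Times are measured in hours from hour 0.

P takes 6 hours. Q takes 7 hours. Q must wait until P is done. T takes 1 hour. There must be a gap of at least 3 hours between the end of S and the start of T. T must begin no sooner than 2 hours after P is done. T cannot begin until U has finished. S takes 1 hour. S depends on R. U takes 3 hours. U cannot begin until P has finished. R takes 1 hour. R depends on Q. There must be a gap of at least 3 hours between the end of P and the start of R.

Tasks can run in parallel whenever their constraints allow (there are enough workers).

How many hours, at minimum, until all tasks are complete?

Nothing blocks P, so it runs from hour 0 to hour 6.
U cannot begin until P (finishes hour 6). It runs from hour 6 to 6 + 3 = hour 9.
Q waits on P (finishes hour 6), so it starts at hour 6 and finishes at 6 + 7 = hour 13.
R has to wait for Q (finishes hour 13); P (finishes hour 6, plus 3-hour gap → hour 9). The latest of these is hour 13, so R runs hour 13 to 13 + 1 = hour 14.
After R (finishes hour 14), S can start at hour 14 and finishes at hour 15.
T has to wait for S (finishes hour 15, plus 3-hour gap → hour 18); P (finishes hour 6, plus 2-hour gap → hour 8); U (finishes hour 9). The latest of these is hour 18, so T runs hour 18 to 18 + 1 = hour 19.
All tasks are finished once the last one completes. Finish times: P at 6, Q at 13, R at 14, S at 15, T at 19, U at 9. The latest is hour 19.

19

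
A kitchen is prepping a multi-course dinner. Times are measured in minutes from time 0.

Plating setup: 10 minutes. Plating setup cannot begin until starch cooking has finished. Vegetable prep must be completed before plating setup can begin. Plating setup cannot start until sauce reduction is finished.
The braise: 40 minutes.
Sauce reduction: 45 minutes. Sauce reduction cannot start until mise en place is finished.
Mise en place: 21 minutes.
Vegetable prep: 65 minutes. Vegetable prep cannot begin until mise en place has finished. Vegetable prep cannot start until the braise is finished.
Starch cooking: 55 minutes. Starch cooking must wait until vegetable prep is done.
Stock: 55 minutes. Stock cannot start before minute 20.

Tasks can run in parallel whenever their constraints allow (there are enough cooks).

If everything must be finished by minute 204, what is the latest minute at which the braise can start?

Plating setup must finish by minute 204; it takes 10 minutes, so it must start by 204 − 10 = minute 194.
Starch cooking must finish before plating setup (must start by minute 194). With a 55-minute duration, starch cooking must start by 194 − 55 = minute 139.
Vegetable prep has several dependents: starch cooking (must start by minute 139); plating setup (must start by minute 194). The earliest of those limits is minute 139, so vegetable prep must start by 139 − 65 = minute 74.
The braise has to be done before vegetable prep (must start by minute 74). That means finishing by minute 74, i.e. starting by 74 − 40 = minute 34.

34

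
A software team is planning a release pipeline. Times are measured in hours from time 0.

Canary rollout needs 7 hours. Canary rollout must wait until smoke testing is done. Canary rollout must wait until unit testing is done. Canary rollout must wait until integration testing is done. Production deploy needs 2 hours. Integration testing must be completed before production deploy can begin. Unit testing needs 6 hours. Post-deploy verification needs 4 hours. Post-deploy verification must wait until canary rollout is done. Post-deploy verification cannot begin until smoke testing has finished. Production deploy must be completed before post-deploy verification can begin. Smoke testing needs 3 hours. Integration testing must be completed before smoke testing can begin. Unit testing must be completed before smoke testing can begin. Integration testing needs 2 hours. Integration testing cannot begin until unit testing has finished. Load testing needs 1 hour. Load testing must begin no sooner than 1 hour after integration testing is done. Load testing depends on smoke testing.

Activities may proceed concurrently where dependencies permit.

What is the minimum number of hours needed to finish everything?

Nothing blocks unit testing, so it runs from hour 0 to hour 6.
Integration testing waits on unit testing (finishes hour 6), so it starts at hour 6 and finishes at 6 + 2 = hour 8.
After integration testing (finishes hour 8), production deploy can start at hour 8 and finishes at hour 10.
Smoke testing needs all of integration testing (finishes hour 8); unit testing (finishes hour 6). That puts its earliest start at hour 8; it finishes at 8 + 3 = hour 11.
For load testing: integration testing (finishes hour 8, plus 1-hour gap → hour 9); smoke testing (finishes hour 11). Taking the maximum gives a start of hour 11, and it finishes at 11 + 1 = hour 12.
Canary rollout cannot start until smoke testing (finishes hour 11); unit testing (finishes hour 6); integration testing (finishes hour 8). The controlling bound is hour 11, so canary rollout finishes at 11 + 7 = hour 18.
Post-deploy verification cannot start until canary rollout (finishes hour 18); smoke testing (finishes hour 11); production deploy (finishes hour 10). The controlling bound is hour 18, so post-deploy verification finishes at 18 + 4 = hour 22.
All tasks are finished once the last one completes. Finish times: Unit testing at 6, Integration testing at 8, Smoke testing at 11, Canary rollout at 18, Load testing at 12, Production deploy at 10, Post-deploy verification at 22. The latest is hour 22.

22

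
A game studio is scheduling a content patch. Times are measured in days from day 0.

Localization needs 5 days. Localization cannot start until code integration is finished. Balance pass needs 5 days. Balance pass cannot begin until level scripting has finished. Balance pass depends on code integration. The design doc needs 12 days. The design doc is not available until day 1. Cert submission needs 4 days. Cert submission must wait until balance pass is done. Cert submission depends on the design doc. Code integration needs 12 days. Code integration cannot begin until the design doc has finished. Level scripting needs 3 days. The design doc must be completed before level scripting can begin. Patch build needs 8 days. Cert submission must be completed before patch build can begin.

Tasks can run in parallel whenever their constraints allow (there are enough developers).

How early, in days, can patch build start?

34

The design doc waits on its own release at day 1, so it starts at day 1 and finishes at 1 + 12 = day 13.
After the design doc (finishes day 13), code integration can start at day 13 and finishes at day 25.
Level scripting cannot begin until the design doc (finishes day 13). It runs from day 13 to 13 + 3 = day 16.
Balance pass cannot start until level scripting (finishes day 16); code integration (finishes day 25). The controlling bound is day 25, so balance pass finishes at 25 + 5 = day 30.
Cert submission needs all of balance pass (finishes day 30); the design doc (finishes day 13). That puts its earliest start at day 30; it finishes at 30 + 4 = day 34.
Patch build waits on cert submission (finishes day 34), so the earliest it can start is day 34.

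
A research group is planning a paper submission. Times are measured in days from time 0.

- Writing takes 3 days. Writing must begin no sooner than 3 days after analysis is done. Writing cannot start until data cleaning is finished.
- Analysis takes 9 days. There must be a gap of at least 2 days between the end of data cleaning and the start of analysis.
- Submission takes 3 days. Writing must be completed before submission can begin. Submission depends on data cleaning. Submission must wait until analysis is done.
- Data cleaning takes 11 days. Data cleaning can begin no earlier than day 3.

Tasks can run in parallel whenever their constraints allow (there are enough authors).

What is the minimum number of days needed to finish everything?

Data cleaning waits on its own release at day 3, so it starts at day 3 and finishes at 3 + 11 = day 14.
Analysis cannot begin until data cleaning (finishes day 14, plus 2-day gap → day 16). It runs from day 16 to 16 + 9 = day 25.
Writing cannot start until analysis (finishes day 25, plus 3-day gap → day 28); data cleaning (finishes day 14). The controlling bound is day 28, so writing finishes at 28 + 3 = day 31.
Submission has to wait for writing (finishes day 31); data cleaning (finishes day 14); analysis (finishes day 25). The latest of these is day 31, so submission runs day 31 to 31 + 3 = day 34.
All tasks are finished once the last one completes. Finish times: Data cleaning at 14, Analysis at 25, Writing at 31, Submission at 34. The latest is day 34.

34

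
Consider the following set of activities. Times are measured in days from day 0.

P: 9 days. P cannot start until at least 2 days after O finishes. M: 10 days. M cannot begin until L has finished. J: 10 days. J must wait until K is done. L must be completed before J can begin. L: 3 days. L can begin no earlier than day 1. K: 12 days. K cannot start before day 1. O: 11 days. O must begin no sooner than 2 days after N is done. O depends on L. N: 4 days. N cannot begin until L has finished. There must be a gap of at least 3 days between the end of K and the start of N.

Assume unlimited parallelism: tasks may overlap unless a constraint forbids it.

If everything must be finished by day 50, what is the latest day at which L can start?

19

J has no dependents, so it just needs to finish by day 50. Starting by 50 − 10 = day 40 achieves that.
To finish by day 50, P (duration 9) must start no later than day 41.
O has to be done before P (must start by day 41, minus 2-day gap → day 39). That means finishing by day 39, i.e. starting by 39 − 11 = day 28.
Since O (must start by day 28, minus 2-day gap → day 26) depends on it, N must finish by day 26. Backing off its 4-day duration gives a latest start of day 22.
M must finish by day 50; it takes 10 days, so it must start by 50 − 10 = day 40.
L has several dependents: J (must start by day 40); M (must start by day 40); N (must start by day 22); O (must start by day 28). The earliest of those limits is day 22, so L must start by 22 − 3 = day 19.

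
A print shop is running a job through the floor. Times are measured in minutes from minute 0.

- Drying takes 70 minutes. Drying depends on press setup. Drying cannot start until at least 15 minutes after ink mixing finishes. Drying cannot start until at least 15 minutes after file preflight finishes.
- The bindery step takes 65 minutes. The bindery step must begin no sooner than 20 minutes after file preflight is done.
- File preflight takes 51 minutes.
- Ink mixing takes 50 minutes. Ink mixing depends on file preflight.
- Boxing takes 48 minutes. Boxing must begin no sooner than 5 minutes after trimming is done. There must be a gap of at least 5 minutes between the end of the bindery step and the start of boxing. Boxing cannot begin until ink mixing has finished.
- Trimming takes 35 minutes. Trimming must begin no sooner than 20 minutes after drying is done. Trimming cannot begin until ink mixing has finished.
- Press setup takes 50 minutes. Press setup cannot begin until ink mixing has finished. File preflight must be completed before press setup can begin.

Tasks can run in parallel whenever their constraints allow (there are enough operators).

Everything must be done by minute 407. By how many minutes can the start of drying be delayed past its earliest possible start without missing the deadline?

78

Nothing blocks file preflight, so it runs from minute 0 to minute 51.
Ink mixing cannot begin until file preflight (finishes minute 51). It runs from minute 51 to 51 + 50 = minute 101.
Press setup needs all of ink mixing (finishes minute 101); file preflight (finishes minute 51). That puts its earliest start at minute 101; it finishes at 101 + 50 = minute 151.
Drying needs all of press setup (finishes minute 151); ink mixing (finishes minute 101, plus 15-minute gap → minute 116); file preflight (finishes minute 51, plus 15-minute gap → minute 66). That puts its earliest start at minute 151; it finishes at 151 + 70 = minute 221.

Working backward from the deadline:
Boxing has no dependents, so it just needs to finish by minute 407. Starting by 407 − 48 = minute 359 achieves that.
Trimming feeds into boxing (must start by minute 359, minus 5-minute gap → minute 354); so trimming must finish by minute 354 and therefore start by minute 319.
Drying feeds into trimming (must start by minute 319, minus 20-minute gap → minute 299); so drying must finish by minute 299 and therefore start by minute 229.
So drying can start as early as minute 151 and as late as minute 229, giving 229 − 151 = 78 minutes of slack.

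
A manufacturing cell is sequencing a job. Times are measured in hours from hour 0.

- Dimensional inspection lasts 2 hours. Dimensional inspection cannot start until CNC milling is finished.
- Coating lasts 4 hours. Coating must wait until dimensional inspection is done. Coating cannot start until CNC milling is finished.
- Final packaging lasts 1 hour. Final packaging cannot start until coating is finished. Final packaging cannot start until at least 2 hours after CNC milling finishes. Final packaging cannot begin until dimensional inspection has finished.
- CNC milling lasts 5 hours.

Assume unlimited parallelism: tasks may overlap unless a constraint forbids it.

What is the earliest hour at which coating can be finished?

11

CNC milling can start immediately at hour 0; it finishes at hour 5.
Dimensional inspection waits on CNC milling (finishes hour 5), so it starts at hour 5 and finishes at 5 + 2 = hour 7.
For coating: dimensional inspection (finishes hour 7); CNC milling (finishes hour 5). Taking the maximum gives a start of hour 7, and it finishes at 7 + 4 = hour 11.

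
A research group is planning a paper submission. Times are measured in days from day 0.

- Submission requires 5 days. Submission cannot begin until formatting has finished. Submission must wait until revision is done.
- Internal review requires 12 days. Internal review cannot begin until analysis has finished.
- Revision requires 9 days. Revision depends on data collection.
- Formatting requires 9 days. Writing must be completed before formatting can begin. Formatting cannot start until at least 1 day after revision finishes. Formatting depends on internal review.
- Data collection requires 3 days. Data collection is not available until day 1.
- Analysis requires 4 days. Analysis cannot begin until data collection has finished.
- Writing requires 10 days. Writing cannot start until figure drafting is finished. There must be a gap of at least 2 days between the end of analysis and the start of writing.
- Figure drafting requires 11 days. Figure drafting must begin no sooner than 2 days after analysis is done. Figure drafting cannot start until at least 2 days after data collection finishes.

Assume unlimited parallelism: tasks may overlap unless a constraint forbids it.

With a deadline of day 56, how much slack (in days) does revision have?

Data collection waits on its own release at day 1, so it starts at day 1 and finishes at 1 + 3 = day 4.
Revision waits on data collection (finishes day 4), so it starts at day 4 and finishes at 4 + 9 = day 13.

Working backward from the deadline:
Nothing follows submission; the deadline of day 56 is its only limit. It must start by 56 − 5 = day 51.
Since submission (must start by day 51) depends on it, formatting must finish by day 51. Backing off its 9-day duration gives a latest start of day 42.
Revision must finish in time for formatting (must start by day 42, minus 1-day gap → day 41); submission (must start by day 51). The tightest is day 41, so revision must start by 41 − 9 = day 32.
So revision can start as early as day 4 and as late as day 32, giving 32 − 4 = 28 days of slack.

28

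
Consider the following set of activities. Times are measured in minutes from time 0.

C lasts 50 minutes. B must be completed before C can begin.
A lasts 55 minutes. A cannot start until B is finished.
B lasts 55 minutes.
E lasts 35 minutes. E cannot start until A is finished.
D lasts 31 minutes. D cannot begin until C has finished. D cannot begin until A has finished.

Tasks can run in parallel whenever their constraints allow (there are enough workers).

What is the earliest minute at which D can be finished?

B has no prerequisites, so it starts at minute 0 and finishes at minute 55.
C waits on B (finishes minute 55), so it starts at minute 55 and finishes at 55 + 50 = minute 105.
A waits on B (finishes minute 55), so it starts at minute 55 and finishes at 55 + 55 = minute 110.
D cannot start until C (finishes minute 105); A (finishes minute 110). The controlling bound is minute 110, so D finishes at 110 + 31 = minute 141.

141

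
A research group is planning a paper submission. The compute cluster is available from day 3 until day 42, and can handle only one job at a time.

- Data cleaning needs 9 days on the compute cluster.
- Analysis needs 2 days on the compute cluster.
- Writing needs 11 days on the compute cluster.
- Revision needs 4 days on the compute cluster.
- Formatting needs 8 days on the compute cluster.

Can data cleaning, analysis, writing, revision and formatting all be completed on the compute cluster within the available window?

The compute cluster window is 42 − 3 = 39 days.
Running back to back, the jobs need 9 + 2 + 11 + 4 + 8 = 34 days on the compute cluster.
Since 34 ≤ 39, they fit within the window.

Yes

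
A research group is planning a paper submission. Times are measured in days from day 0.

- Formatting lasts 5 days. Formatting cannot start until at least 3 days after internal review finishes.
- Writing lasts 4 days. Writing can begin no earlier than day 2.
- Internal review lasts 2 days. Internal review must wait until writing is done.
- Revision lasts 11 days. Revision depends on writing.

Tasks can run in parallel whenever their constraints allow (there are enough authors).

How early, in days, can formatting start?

11

After its own release at day 2, writing can start at day 2 and finishes at day 6.
Internal review cannot begin until writing (finishes day 6). It runs from day 6 to 6 + 2 = day 8.
Formatting waits on internal review (finishes day 8, plus 3-day gap → day 11), so the earliest it can start is day 11.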